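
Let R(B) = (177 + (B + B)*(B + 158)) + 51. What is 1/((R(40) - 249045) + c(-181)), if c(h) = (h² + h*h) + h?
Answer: -1/167636 ≈ -5.9653e-6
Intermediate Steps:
R(B) = 228 + 2*B*(158 + B) (R(B) = (177 + (2*B)*(158 + B)) + 51 = (177 + 2*B*(158 + B)) + 51 = 228 + 2*B*(158 + B))
c(h) = h + 2*h² (c(h) = (h² + h²) + h = 2*h² + h = h + 2*h²)
1/((R(40) - 249045) + c(-181)) = 1/(((228 + 2*40² + 316*40) - 249045) - 181*(1 + 2*(-181))) = 1/(((228 + 2*1600 + 12640) - 249045) - 181*(1 - 362)) = 1/(((228 + 3200 + 12640) - 249045) - 181*(-361)) = 1/((16068 - 249045) + 65341) = 1/(-232977 + 65341) = 1/(-167636) = -1/167636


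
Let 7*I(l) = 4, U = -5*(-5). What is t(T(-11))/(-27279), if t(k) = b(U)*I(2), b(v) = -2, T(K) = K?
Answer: 8/190953 ≈ 4.1895e-5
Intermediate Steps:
U = 25
I(l) = 4/7 (I(l) = (1/7)*4 = 4/7)
t(k) = -8/7 (t(k) = -2*4/7 = -8/7)
t(T(-11))/(-27279) = -8/7/(-27279) = -8/7*(-1/27279) = 8/190953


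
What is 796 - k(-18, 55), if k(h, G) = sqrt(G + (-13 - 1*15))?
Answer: 796 - 3*sqrt(3) ≈ 790.80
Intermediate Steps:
k(h, G) = sqrt(-28 + G) (k(h, G) = sqrt(G + (-13 - 15)) = sqrt(G - 28) = sqrt(-28 + G))
796 - k(-18, 55) = 796 - sqrt(-28 + 55) = 796 - sqrt(27) = 796 - 3*sqrt(3)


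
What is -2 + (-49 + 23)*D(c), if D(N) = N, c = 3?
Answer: -80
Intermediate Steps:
-2 + (-49 + 23)*D(c) = -2 + (-49 + 23)*3 = -2 - 26*3 = -2 - 78 = -80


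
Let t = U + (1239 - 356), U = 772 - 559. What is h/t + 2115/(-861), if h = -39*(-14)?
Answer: -307989/157276 ≈ -1.9583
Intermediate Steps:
U = 213
h = 546
t = 1096 (t = 213 + (1239 - 356) = 213 + 883 = 1096)
h/t + 2115/(-861) = 546/1096 + 2115/(-861) = 546*(1/1096) + 2115*(-1/861) = 273/548 - 705/287 = -307989/157276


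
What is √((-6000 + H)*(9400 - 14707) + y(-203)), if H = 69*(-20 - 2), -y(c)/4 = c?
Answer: 7*√814262 ≈ 6316.6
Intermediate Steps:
y(c) = -4*c
H = -1518 (H = 69*(-22) = -1518)
√((-6000 + H)*(9400 - 14707) + y(-203)) = √((-6000 - 1518)*(9400 - 14707) - 4*(-203)) = √(-7518*(-5307) + 812) = √(39898026 + 812) = √39898838 = 7*√814262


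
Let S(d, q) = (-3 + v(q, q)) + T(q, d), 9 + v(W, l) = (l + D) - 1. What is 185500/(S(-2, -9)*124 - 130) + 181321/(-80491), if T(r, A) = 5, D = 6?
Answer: -7600987037/60126777 ≈ -126.42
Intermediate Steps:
v(W, l) = -4 + l (v(W, l) = -9 + ((l + 6) - 1) = -9 + ((6 + l) - 1) = -9 + (5 + l) = -4 + l)
S(d, q) = -2 + q (S(d, q) = (-3 + (-4 + q)) + 5 = (-7 + q) + 5 = -2 + q)
185500/(S(-2, -9)*124 - 130) + 181321/(-80491) = 185500/((-2 - 9)*124 - 130) + 181321/(-80491) = 185500/(-11*124 - 130) + 181321*(-1/80491) = 185500/(-1364 - 130) - 181321/80491 = 185500/(-1494) - 181321/80491 = 185500*(-1/1494) - 181321/80491 = -92750/747 - 181321/80491 = -7600987037/60126777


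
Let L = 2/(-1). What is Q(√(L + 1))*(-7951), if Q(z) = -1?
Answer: 7951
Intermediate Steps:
L = -2 (L = 2*(-1) = -2)
Q(√(L + 1))*(-7951) = -1*(-7951) = 7951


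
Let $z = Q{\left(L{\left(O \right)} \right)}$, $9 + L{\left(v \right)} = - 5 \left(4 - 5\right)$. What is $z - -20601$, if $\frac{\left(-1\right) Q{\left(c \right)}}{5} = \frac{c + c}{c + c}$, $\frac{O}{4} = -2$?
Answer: $20596$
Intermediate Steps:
$O = -8$ ($O = 4 \left(-2\right) = -8$)
$L{\left(v \right)} = -4$ ($L{\left(v \right)} = -9 - 5 \left(4 - 5\right) = -9 - -5 = -9 + 5 = -4$)
$Q{\left(c \right)} = -5$ ($Q{\left(c \right)} = - 5 \frac{c + c}{c + c} = - 5 \frac{2 c}{2 c} = - 5 \cdot 2 c \frac{1}{2 c} = \left(-5\right) 1 = -5$)
$z = -5$
$z - -20601 = -5 - -20601 = -5 + 20601 = 20596$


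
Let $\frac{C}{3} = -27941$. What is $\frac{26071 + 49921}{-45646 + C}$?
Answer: $- \frac{75992}{129469} \approx -0.58695$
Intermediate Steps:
$C = -83823$ ($C = 3 \left(-27941\right) = -83823$)
$\frac{26071 + 49921}{-45646 + C} = \frac{26071 + 49921}{-45646 - 83823} = \frac{75992}{-129469} = 75992 \left(- \frac{1}{129469}\right) = - \frac{75992}{129469}$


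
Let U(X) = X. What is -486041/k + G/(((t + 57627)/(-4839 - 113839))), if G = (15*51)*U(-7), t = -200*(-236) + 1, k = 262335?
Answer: 83334184752601/13750026690 ≈ 6060.7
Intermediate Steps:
t = 47201 (t = 47200 + 1 = 47201)
G = -5355 (G = (15*51)*(-7) = 765*(-7) = -5355)
-486041/k + G/(((t + 57627)/(-4839 - 113839))) = -486041/262335 - 5355*(-4839 - 113839)/(47201 + 57627) = -486041*1/262335 - 5355/(104828/(-118678)) = -486041/262335 - 5355/(104828*(-1/118678)) = -486041/262335 - 5355/(-52414/59339) = -486041/262335 - 5355*(-59339/52414) = -486041/262335 + 317760345/52414 = 83334184752601/13750026690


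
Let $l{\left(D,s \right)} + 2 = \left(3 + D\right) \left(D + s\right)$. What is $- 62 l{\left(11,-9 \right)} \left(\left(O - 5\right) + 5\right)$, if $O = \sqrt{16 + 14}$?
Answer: $- 1612 \sqrt{30} \approx -8829.3$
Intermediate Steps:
$O = \sqrt{30} \approx 5.4772$
$l{\left(D,s \right)} = -2 + \left(3 + D\right) \left(D + s\right)$
$- 62 l{\left(11,-9 \right)} \left(\left(O - 5\right) + 5\right) = - 62 \left(-2 + 11^{2} + 3 \cdot 11 + 3 \left(-9\right) + 11 \left(-9\right)\right) \left(\left(\sqrt{30} - 5\right) + 5\right) = - 62 \left(-2 + 121 + 33 - 27 - 99\right) \left(\left(-5 + \sqrt{30}\right) + 5\right) = \left(-62\right) 26 \sqrt{30} = - 1612 \sqrt{30}$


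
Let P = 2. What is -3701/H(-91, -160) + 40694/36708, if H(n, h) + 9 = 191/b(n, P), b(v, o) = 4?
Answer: -268558831/2844870 ≈ -94.401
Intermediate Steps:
H(n, h) = 155/4 (H(n, h) = -9 + 191/4 = 155/4)
-3701/H(-91, -160) + 40694/36708 = -3701/155/4 + 40694/36708 = -3701*4/155 + 40694*(1/36708) = -14804/155 + 20347/18354 = -268558831/2844870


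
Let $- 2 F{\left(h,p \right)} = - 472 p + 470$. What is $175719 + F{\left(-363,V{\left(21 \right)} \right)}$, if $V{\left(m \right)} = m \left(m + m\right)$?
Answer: $383636$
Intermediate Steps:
$V{\left(m \right)} = 2 m^{2}$ ($V{\left(m \right)} = m 2 m = 2 m^{2}$)
$F{\left(h,p \right)} = -235 + 236 p$ ($F{\left(h,p \right)} = - \frac{- 472 p + 470}{2} = - \frac{470 - 472 p}{2} = -235 + 236 p$)
$175719 + F{\left(-363,V{\left(21 \right)} \right)} = 175719 - \left(235 - 236 \cdot 2 \cdot 21^{2}\right) = 175719 - \left(235 - 236 \cdot 2 \cdot 441\right) = 175719 + \left(-235 + 236 \cdot 882\right) = 175719 + \left(-235 + 208152\right) = 175719 + 207917 = 383636$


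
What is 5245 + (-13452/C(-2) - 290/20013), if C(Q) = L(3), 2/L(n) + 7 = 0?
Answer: 1047219961/20013 ≈ 52327.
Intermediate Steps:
L(n) = -2/7 (L(n) = 2/(-7 + 0) = 2/(-7) = 2*(-⅐) = -2/7)
C(Q) = -2/7
5245 + (-13452/C(-2) - 290/20013) = 5245 + (-13452/(-2/7) - 290/20013) = 5245 + (-13452*(-7/2) - 290*1/20013) = 5245 + (47082 - 290/20013) = 5245 + 942251776/20013 = 1047219961/20013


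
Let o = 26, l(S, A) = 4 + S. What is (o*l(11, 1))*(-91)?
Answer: -35490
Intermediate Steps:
(o*l(11, 1))*(-91) = (26*(4 + 11))*(-91) = (26*15)*(-91) = 390*(-91) = -35490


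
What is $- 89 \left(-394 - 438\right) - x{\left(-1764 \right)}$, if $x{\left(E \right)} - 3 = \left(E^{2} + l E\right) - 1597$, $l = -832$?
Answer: $-4503702$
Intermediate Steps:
$x{\left(E \right)} = -1594 + E^{2} - 832 E$ ($x{\left(E \right)} = 3 - \left(1597 - E^{2} + 832 E\right) = -1594 + E^{2} - 832 E$)
$- 89 \left(-394 - 438\right) - x{\left(-1764 \right)} = - 89 \left(-394 - 438\right) - \left(-1594 + \left(-1764\right)^{2} - -1467648\right) = \left(-89\right) \left(-832\right) - \left(-1594 + 3111696 + 1467648\right) = 74048 - 4577750 = -4503702$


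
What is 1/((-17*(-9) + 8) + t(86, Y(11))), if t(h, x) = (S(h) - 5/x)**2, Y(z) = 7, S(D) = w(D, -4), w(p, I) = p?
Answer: 49/364298 ≈ 0.00013451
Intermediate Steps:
S(D) = D
t(h, x) = (h - 5/x)**2
1/((-17*(-9) + 8) + t(86, Y(11))) = 1/((-17*(-9) + 8) + (-5 + 86*7)**2/7**2) = 1/((153 + 8) + (-5 + 602)**2/49) = 1/(161 + (1/49)*597**2) = 1/(161 + (1/49)*356409) = 1/(161 + 356409/49) = 1/(364298/49) = 49/364298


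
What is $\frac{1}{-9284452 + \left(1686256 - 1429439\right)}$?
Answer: $- \frac{1}{9027635} \approx -1.1077 \cdot 10^{-7}$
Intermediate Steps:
$\frac{1}{-9284452 + \left(1686256 - 1429439\right)} = \frac{1}{-9284452 + 256817} = \frac{1}{-9027635} = - \frac{1}{9027635}$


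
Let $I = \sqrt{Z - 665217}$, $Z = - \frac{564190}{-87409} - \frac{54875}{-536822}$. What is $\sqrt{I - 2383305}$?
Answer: $\frac{\sqrt{-5247501109433303055924809220 + 46923074198 i \sqrt{1464643651815962848652800378}}}{46923074198} \approx 0.26416 + 1543.8 i$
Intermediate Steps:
$Z = \frac{307666173055}{46923074198}$ ($Z = \left(-564190\right) \left(- \frac{1}{87409}\right) - - \frac{54875}{536822} = \frac{564190}{87409} + \frac{54875}{536822} = \frac{307666173055}{46923074198} \approx 6.5568$)
$I = \frac{i \sqrt{1464643651815962848652800378}}{46923074198}$ ($I = \sqrt{\frac{307666173055}{46923074198} - 665217} = \sqrt{- \frac{31213718982597911}{46923074198}} = \frac{i \sqrt{1464643651815962848652800378}}{46923074198} \approx 815.6 i$)
$\sqrt{I - 2383305} = \sqrt{\frac{i \sqrt{1464643651815962848652800378}}{46923074198} - 2383305} = \sqrt{-2383305 + \frac{i \sqrt{1464643651815962848652800378}}{46923074198}}$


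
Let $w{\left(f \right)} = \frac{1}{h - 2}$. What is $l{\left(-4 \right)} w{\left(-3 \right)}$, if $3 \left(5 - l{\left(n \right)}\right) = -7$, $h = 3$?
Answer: $\frac{22}{3} \approx 7.3333$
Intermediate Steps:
$l{\left(n \right)} = \frac{22}{3}$ ($l{\left(n \right)} = 5 - - \frac{7}{3} = 5 + \frac{7}{3} = \frac{22}{3}$)
$w{\left(f \right)} = 1$ ($w{\left(f \right)} = \frac{1}{3 - 2} = 1^{-1} = 1$)
$l{\left(-4 \right)} w{\left(-3 \right)} = \frac{22}{3} \cdot 1 = \frac{22}{3}$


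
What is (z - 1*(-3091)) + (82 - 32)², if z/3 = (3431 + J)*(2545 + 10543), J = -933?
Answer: 98087063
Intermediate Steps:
z = 98081472 (z = 3*((3431 - 933)*(2545 + 10543)) = 3*(2498*13088) = 3*32693824 = 98081472)
(z - 1*(-3091)) + (82 - 32)² = (98081472 - 1*(-3091)) + (82 - 32)² = (98081472 + 3091) + 50² = 98084563 + 2500 = 98087063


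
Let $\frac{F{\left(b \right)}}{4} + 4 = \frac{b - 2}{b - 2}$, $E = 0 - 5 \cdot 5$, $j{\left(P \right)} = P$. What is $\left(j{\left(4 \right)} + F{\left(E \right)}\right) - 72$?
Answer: $-80$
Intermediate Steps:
$E = -25$ ($E = 0 - 25 = -25$)
$F{\left(b \right)} = -12$ ($F{\left(b \right)} = -16 + 4 \frac{b - 2}{b - 2} = -16 + 4 \frac{-2 + b}{-2 + b} = -16 + 4 \cdot 1 = -16 + 4 = -12$)
$\left(j{\left(4 \right)} + F{\left(E \right)}\right) - 72 = \left(4 - 12\right) - 72 = -8 - 72 = -80$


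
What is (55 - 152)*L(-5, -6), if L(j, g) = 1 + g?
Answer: 485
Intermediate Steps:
(55 - 152)*L(-5, -6) = (55 - 152)*(1 - 6) = -97*(-5) = 485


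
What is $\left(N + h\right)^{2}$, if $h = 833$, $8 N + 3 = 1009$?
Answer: $\frac{14707225}{16} \approx 9.192 \cdot 10^{5}$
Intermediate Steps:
$N = \frac{503}{4}$ ($N = - \frac{3}{8} + \frac{1}{8} \cdot 1009 = - \frac{3}{8} + \frac{1009}{8} = \frac{503}{4} \approx 125.75$)
$\left(N + h\right)^{2} = \left(\frac{503}{4} + 833\right)^{2} = \left(\frac{3835}{4}\right)^{2} = \frac{14707225}{16}$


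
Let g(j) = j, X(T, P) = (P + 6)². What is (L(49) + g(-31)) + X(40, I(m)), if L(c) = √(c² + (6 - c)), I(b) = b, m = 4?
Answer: 69 + 3*√262 ≈ 117.56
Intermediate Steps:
X(T, P) = (6 + P)²
L(c) = √(6 + c² - c)
(L(49) + g(-31)) + X(40, I(m)) = (√(6 + 49² - 1*49) - 31) + (6 + 4)² = (√(6 + 2401 - 49) - 31) + 10² = (√2358 - 31) + 100 = (3*√262 - 31) + 100 = (-31 + 3*√262) + 100 = 69 + 3*√262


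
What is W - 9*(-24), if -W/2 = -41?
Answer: 298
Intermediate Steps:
W = 82 (W = -2*(-41) = 82)
W - 9*(-24) = 82 - 9*(-24) = 82 + 216 = 298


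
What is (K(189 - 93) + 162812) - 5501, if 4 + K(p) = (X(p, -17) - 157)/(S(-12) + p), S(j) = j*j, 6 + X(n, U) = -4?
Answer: 37753513/240 ≈ 1.5731e+5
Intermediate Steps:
X(n, U) = -10 (X(n, U) = -6 - 4 = -10)
S(j) = j²
K(p) = -4 - 167/(144 + p) (K(p) = -4 + (-10 - 157)/((-12)² + p) = -4 - 167/(144 + p))
(K(189 - 93) + 162812) - 5501 = ((-743 - 4*(189 - 93))/(144 + (189 - 93)) + 162812) - 5501 = ((-743 - 4*96)/(144 + 96) + 162812) - 5501 = ((-743 - 384)/240 + 162812) - 5501 = ((1/240)*(-1127) + 162812) - 5501 = (-1127/240 + 162812) - 5501 = 39073753/240 - 5501 = 37753513/240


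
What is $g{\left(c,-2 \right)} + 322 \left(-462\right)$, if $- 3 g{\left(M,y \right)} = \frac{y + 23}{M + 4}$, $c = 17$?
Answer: $- \frac{446293}{3} \approx -1.4876 \cdot 10^{5}$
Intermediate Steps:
$g{\left(M,y \right)} = - \frac{23 + y}{3 \left(4 + M\right)}$ ($g{\left(M,y \right)} = - \frac{\left(y + 23\right) \frac{1}{M + 4}}{3} = - \frac{\left(23 + y\right) \frac{1}{4 + M}}{3} = - \frac{\frac{1}{4 + M} \left(23 + y\right)}{3} = - \frac{23 + y}{3 \left(4 + M\right)}$)
$g{\left(c,-2 \right)} + 322 \left(-462\right) = \frac{-23 - -2}{3 \left(4 + 17\right)} + 322 \left(-462\right) = \frac{-23 + 2}{3 \cdot 21} - 148764 = \frac{1}{3} \cdot \frac{1}{21} \left(-21\right) - 148764 = - \frac{1}{3} - 148764 = - \frac{446293}{3}$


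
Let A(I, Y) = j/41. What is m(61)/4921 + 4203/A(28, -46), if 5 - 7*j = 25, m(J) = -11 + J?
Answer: -5936009381/98420 ≈ -60313.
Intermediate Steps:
j = -20/7 (j = 5/7 - 1/7*25 = 5/7 - 25/7 = -20/7 ≈ -2.8571)
A(I, Y) = -20/287 (A(I, Y) = -20/7/41 = -20/7*1/41 = -20/287)
m(61)/4921 + 4203/A(28, -46) = (-11 + 61)/4921 + 4203/(-20/287) = 50*(1/4921) + 4203*(-287/20) = 50/4921 - 1206261/20 = -5936009381/98420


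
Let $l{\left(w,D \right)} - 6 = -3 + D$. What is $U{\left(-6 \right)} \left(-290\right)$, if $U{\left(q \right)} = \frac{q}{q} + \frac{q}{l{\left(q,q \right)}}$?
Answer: $-870$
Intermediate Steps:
$l{\left(w,D \right)} = 3 + D$ ($l{\left(w,D \right)} = 6 + \left(-3 + D\right) = 3 + D$)
$U{\left(q \right)} = 1 + \frac{q}{3 + q}$ ($U{\left(q \right)} = \frac{q}{q} + \frac{q}{3 + q} = 1 + \frac{q}{3 + q}$)
$U{\left(-6 \right)} \left(-290\right) = \frac{3 + 2 \left(-6\right)}{3 - 6} \left(-290\right) = \frac{3 - 12}{-3} \left(-290\right) = \left(- \frac{1}{3}\right) \left(-9\right) \left(-290\right) = 3 \left(-290\right) = -870$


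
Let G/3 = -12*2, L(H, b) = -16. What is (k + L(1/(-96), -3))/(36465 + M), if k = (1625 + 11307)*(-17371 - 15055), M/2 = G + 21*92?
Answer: -419333048/40185 ≈ -10435.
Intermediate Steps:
G = -72 (G = 3*(-12*2) = 3*(-24) = -72)
M = 3720 (M = 2*(-72 + 21*92) = 2*(-72 + 1932) = 2*1860 = 3720)
k = -419333032 (k = 12932*(-32426) = -419333032)
(k + L(1/(-96), -3))/(36465 + M) = (-419333032 - 16)/(36465 + 3720) = -419333048/40185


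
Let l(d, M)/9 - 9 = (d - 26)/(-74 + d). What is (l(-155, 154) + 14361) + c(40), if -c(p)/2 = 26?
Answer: 3296939/229 ≈ 14397.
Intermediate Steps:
c(p) = -52 (c(p) = -2*26 = -52)
l(d, M) = 81 + 9*(-26 + d)/(-74 + d) (l(d, M) = 81 + 9*((d - 26)/(-74 + d)) = 81 + 9*((-26 + d)/(-74 + d)) = 81 + 9*(-26 + d)/(-74 + d))
(l(-155, 154) + 14361) + c(40) = (18*(-346 + 5*(-155))/(-74 - 155) + 14361) - 52 = (18*(-346 - 775)/(-229) + 14361) - 52 = (18*(-1/229)*(-1121) + 14361) - 52 = (20178/229 + 14361) - 52 = 3308847/229 - 52 = 3296939/229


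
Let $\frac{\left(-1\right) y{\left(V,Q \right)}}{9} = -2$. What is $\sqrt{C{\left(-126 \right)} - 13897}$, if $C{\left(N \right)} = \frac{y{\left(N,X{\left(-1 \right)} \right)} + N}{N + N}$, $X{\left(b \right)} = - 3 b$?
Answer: $\frac{2 i \sqrt{170233}}{7} \approx 117.88 i$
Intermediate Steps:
$y{\left(V,Q \right)} = 18$ ($y{\left(V,Q \right)} = \left(-9\right) \left(-2\right) = 18$)
$C{\left(N \right)} = \frac{18 + N}{2 N}$ ($C{\left(N \right)} = \frac{18 + N}{N + N} = \frac{18 + N}{2 N}$)
$\sqrt{C{\left(-126 \right)} - 13897} = \sqrt{\frac{18 - 126}{2 \left(-126\right)} - 13897} = \sqrt{\frac{1}{2} \left(- \frac{1}{126}\right) \left(-108\right) - 13897} = \sqrt{\frac{3}{7} - 13897} = \sqrt{- \frac{97276}{7}} = \frac{2 i \sqrt{170233}}{7}$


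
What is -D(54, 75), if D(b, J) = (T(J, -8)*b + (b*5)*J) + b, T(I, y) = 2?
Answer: -20412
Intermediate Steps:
D(b, J) = 3*b + 5*J*b (D(b, J) = (2*b + (b*5)*J) + b = (2*b + (5*b)*J) + b = (2*b + 5*J*b) + b = 3*b + 5*J*b)
-D(54, 75) = -54*(3 + 5*75) = -54*(3 + 375) = -54*378 = -1*20412 = -20412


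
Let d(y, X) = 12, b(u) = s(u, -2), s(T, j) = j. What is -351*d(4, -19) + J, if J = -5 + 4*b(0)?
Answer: -4225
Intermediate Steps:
b(u) = -2
J = -13 (J = -5 + 4*(-2) = -5 - 8 = -13)
-351*d(4, -19) + J = -351*12 - 13 = -4212 - 13 = -4225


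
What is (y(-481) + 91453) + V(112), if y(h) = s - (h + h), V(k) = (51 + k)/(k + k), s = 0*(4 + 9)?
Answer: 20701123/224 ≈ 92416.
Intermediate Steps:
s = 0 (s = 0*13 = 0)
V(k) = (51 + k)/(2*k) (V(k) = (51 + k)/((2*k)) = (51 + k)*(1/(2*k)) = (51 + k)/(2*k))
y(h) = -2*h (y(h) = 0 - (h + h) = 0 - 2*h = -2*h)
(y(-481) + 91453) + V(112) = (-2*(-481) + 91453) + (½)*(51 + 112)/112 = (962 + 91453) + (½)*(1/112)*163 = 92415 + 163/224 = 20701123/224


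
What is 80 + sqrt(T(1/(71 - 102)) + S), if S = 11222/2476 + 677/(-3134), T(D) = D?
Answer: 80 + 6*sqrt(107595253127217)/30069163 ≈ 82.070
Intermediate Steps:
S = 4186687/969973 (S = 11222*(1/2476) + 677*(-1/3134) = 5611/1238 - 677/3134 = 4186687/969973 ≈ 4.3163)
80 + sqrt(T(1/(71 - 102)) + S) = 80 + sqrt(1/(71 - 102) + 4186687/969973) = 80 + sqrt(1/(-31) + 4186687/969973) = 80 + sqrt(-1/31 + 4186687/969973) = 80 + sqrt(128817324/30069163) = 80 + 6*sqrt(107595253127217)/30069163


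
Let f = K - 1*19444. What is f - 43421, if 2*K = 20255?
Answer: -105475/2 ≈ -52738.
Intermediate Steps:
K = 20255/2 (K = (1/2)*20255 = 20255/2 ≈ 10128.)
f = -18633/2 (f = 20255/2 - 1*19444 = 20255/2 - 19444 = -18633/2 ≈ -9316.5)
f - 43421 = -18633/2 - 43421 = -105475/2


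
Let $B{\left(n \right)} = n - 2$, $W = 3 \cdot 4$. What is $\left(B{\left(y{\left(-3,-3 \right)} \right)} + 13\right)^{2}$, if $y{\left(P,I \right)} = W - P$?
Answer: $676$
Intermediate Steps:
$W = 12$
$y{\left(P,I \right)} = 12 - P$
$B{\left(n \right)} = -2 + n$ ($B{\left(n \right)} = n - 2 = -2 + n$)
$\left(B{\left(y{\left(-3,-3 \right)} \right)} + 13\right)^{2} = \left(\left(-2 + \left(12 - -3\right)\right) + 13\right)^{2} = \left(\left(-2 + \left(12 + 3\right)\right) + 13\right)^{2} = \left(\left(-2 + 15\right) + 13\right)^{2} = \left(13 + 13\right)^{2} = 26^{2} = 676$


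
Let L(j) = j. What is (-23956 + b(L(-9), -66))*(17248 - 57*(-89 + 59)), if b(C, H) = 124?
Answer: -451807056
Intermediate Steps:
(-23956 + b(L(-9), -66))*(17248 - 57*(-89 + 59)) = (-23956 + 124)*(17248 - 57*(-89 + 59)) = -23832*(17248 - 57*(-30)) = -23832*(17248 + 1710) = -23832*18958 = -451807056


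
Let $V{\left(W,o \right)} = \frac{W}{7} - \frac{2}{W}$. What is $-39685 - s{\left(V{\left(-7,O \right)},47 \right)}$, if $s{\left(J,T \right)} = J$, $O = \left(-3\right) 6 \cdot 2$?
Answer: $- \frac{277790}{7} \approx -39684.0$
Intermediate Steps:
$O = -36$ ($O = \left(-18\right) 2 = -36$)
$V{\left(W,o \right)} = - \frac{2}{W} + \frac{W}{7}$ ($V{\left(W,o \right)} = W \frac{1}{7} - \frac{2}{W} = \frac{W}{7} - \frac{2}{W} = - \frac{2}{W} + \frac{W}{7}$)
$-39685 - s{\left(V{\left(-7,O \right)},47 \right)} = -39685 - \left(- \frac{2}{-7} + \frac{1}{7} \left(-7\right)\right) = -39685 - \left(\left(-2\right) \left(- \frac{1}{7}\right) - 1\right) = -39685 - \left(\frac{2}{7} - 1\right) = -39685 - - \frac{5}{7} = -39685 + \frac{5}{7} = - \frac{277790}{7}$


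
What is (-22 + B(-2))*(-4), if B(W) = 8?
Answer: 56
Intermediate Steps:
(-22 + B(-2))*(-4) = (-22 + 8)*(-4) = -14*(-4) = 56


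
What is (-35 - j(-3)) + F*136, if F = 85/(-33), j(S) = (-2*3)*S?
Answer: -13309/33 ≈ -403.30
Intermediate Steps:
j(S) = -6*S
F = -85/33 (F = 85*(-1/33) = -85/33 ≈ -2.5758)
(-35 - j(-3)) + F*136 = (-35 - (-6)*(-3)) - 85/33*136 = (-35 - 1*18) - 11560/33 = (-35 - 18) - 11560/33 = -53 - 11560/33 = -13309/33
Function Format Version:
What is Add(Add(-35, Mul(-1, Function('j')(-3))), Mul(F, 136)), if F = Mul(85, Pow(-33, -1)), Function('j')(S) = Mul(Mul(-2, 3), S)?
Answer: Rational(-13309, 33) ≈ -403.30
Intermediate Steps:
Function('j')(S) = Mul(-6, S)
F = Rational(-85, 33) (F = Mul(85, Rational(-1, 33)) = Rational(-85, 33) ≈ -2.5758)
Add(Add(-35, Mul(-1, Function('j')(-3))), Mul(F, 136)) = Add(Add(-35, Mul(-1, Mul(-6, -3))), Mul(Rational(-85, 33), 136)) = Add(Add(-35, Mul(-1, 18)), Rational(-11560, 33)) = Add(Add(-35, -18), Rational(-11560, 33)) = Add(-53, Rational(-11560, 33)) = Rational(-13309, 33)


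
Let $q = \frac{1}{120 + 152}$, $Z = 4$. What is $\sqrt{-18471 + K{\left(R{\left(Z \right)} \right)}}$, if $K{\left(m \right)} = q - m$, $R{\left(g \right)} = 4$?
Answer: $\frac{i \sqrt{85428383}}{68} \approx 135.92 i$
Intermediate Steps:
$q = \frac{1}{272} \approx 0.0036765$
$K{\left(m \right)} = \frac{1}{272} - m$
$\sqrt{-18471 + K{\left(R{\left(Z \right)} \right)}} = \sqrt{-18471 + \left(\frac{1}{272} - 4\right)} = \sqrt{-18471 - \frac{1087}{272}} = \sqrt{- \frac{5025199}{272}} = \frac{i \sqrt{85428383}}{68}$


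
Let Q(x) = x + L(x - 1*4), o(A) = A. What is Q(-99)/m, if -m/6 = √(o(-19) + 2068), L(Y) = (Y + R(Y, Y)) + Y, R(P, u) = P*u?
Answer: -5152*√2049/6147 ≈ -37.939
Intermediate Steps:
L(Y) = Y² + 2*Y (L(Y) = (Y + Y*Y) + Y = (Y + Y²) + Y = Y² + 2*Y)
Q(x) = x + (-4 + x)*(-2 + x) (Q(x) = x + (x - 1*4)*(2 + (x - 1*4)) = x + (x - 4)*(2 + (x - 4)) = x + (-4 + x)*(2 + (-4 + x)) = x + (-4 + x)*(-2 + x))
m = -6*√2049 (m = -6*√(-19 + 2068) = -6*√2049 ≈ -271.60)
Q(-99)/m = (8 + (-99)² - 5*(-99))/((-6*√2049)) = (8 + 9801 + 495)*(-√2049/12294) = 10304*(-√2049/12294) = -5152*√2049/6147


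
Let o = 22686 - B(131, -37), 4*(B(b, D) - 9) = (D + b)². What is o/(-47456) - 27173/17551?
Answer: -412188939/208225064 ≈ -1.9795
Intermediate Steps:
B(b, D) = 9 + (D + b)²/4
o = 20468 (o = 22686 - (9 + (-37 + 131)²/4) = 22686 - (9 + (¼)*94²) = 22686 - (9 + (¼)*8836) = 22686 - (9 + 2209) = 22686 - 1*2218 = 22686 - 2218 = 20468)
o/(-47456) - 27173/17551 = 20468/(-47456) - 27173/17551 = 20468*(-1/47456) - 27173*1/17551 = -5117/11864 - 27173/17551 = -412188939/208225064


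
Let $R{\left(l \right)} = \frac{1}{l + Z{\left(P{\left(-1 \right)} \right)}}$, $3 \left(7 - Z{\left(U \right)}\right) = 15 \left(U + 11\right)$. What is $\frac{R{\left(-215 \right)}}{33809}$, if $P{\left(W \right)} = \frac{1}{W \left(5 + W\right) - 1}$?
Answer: $- \frac{1}{8857958} \approx -1.1289 \cdot 10^{-7}$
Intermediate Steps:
$P{\left(W \right)} = \frac{1}{-1 + W \left(5 + W\right)}$
$Z{\left(U \right)} = -48 - 5 U$ ($Z{\left(U \right)} = 7 - \frac{15 \left(U + 11\right)}{3} = 7 - \frac{15 \left(11 + U\right)}{3} = 7 - \frac{165 + 15 U}{3} = 7 - \left(55 + 5 U\right) = -48 - 5 U$)
$R{\left(l \right)} = \frac{1}{-47 + l}$ ($R{\left(l \right)} = \frac{1}{l - \left(48 + \frac{5}{-1 + \left(-1\right)^{2} + 5 \left(-1\right)}\right)} = \frac{1}{l - \left(48 + \frac{5}{-1 + 1 - 5}\right)} = \frac{1}{l - \left(48 + \frac{5}{-5}\right)} = \frac{1}{l - 47} = \frac{1}{-47 + l}$)
$\frac{R{\left(-215 \right)}}{33809} = \frac{1}{\left(-47 - 215\right) 33809} = \frac{1}{-262} \cdot \frac{1}{33809} = \left(- \frac{1}{262}\right) \frac{1}{33809} = - \frac{1}{8857958}$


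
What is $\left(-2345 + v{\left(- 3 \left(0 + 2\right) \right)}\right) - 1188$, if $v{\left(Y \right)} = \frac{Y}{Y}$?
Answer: $-3532$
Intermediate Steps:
$v{\left(Y \right)} = 1$
$\left(-2345 + v{\left(- 3 \left(0 + 2\right) \right)}\right) - 1188 = \left(-2345 + 1\right) - 1188 = -2344 - 1188 = -3532$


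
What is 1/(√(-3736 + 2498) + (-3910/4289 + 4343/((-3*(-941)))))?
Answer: 91888836128859/181548345122661151 - 146599958975409*I*√1238/181548345122661151 ≈ 0.00050614 - 0.028412*I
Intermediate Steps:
1/(√(-3736 + 2498) + (-3910/4289 + 4343/((-3*(-941))))) = 1/(√(-1238) + (-3910*1/4289 + 4343/2823)) = 1/(I*√1238 + (-3910/4289 + 4343*(1/2823))) = 1/(I*√1238 + (-3910/4289 + 4343/2823)) = 1/(I*√1238 + 7589197/12107847) = 1/(7589197/12107847 + I*√1238)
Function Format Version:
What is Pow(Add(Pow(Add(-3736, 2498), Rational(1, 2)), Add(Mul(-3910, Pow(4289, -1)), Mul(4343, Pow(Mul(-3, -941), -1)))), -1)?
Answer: Add(Rational(91888836128859, 181548345122661151), Mul(Rational(-146599958975409, 181548345122661151), I, Pow(1238, Rational(1, 2)))) ≈ Add(0.00050614, Mul(-0.028412, I))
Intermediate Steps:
Pow(Add(Pow(Add(-3736, 2498), Rational(1, 2)), Add(Mul(-3910, Pow(4289, -1)), Mul(4343, Pow(Mul(-3, -941), -1)))), -1) = Pow(Add(Pow(-1238, Rational(1, 2)), Add(Mul(-3910, Rational(1, 4289)), Mul(4343, Pow(2823, -1)))), -1) = Pow(Add(Mul(I, Pow(1238, Rational(1, 2))), Add(Rational(-3910, 4289), Mul(4343, Rational(1, 2823)))), -1) = Pow(Add(Mul(I, Pow(1238, Rational(1, 2))), Add(Rational(-3910, 4289), Rational(4343, 2823))), -1) = Pow(Add(Mul(I, Pow(1238, Rational(1, 2))), Rational(7589197, 12107847)), -1) = Pow(Add(Rational(7589197, 12107847), Mul(I, Pow(1238, Rational(1, 2)))), -1)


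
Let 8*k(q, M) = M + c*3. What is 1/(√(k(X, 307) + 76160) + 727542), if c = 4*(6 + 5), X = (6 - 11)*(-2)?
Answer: 5820336/4234538284393 - 22*√10078/4234538284393 ≈ 1.3740e-6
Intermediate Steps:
X = 10 (X = -5*(-2) = 10)
c = 44 (c = 4*11 = 44)
k(q, M) = 33/2 + M/8 (k(q, M) = (M + 44*3)/8 = (M + 132)/8 = (132 + M)/8 = 33/2 + M/8)
1/(√(k(X, 307) + 76160) + 727542) = 1/(√((33/2 + (⅛)*307) + 76160) + 727542) = 1/(√((33/2 + 307/8) + 76160) + 727542) = 1/(√(439/8 + 76160) + 727542) = 1/(√(609719/8) + 727542) = 1/(11*√10078/4 + 727542) = 1/(727542 + 11*√10078/4)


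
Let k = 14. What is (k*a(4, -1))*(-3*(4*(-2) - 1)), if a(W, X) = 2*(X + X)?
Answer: -1512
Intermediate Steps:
a(W, X) = 4*X (a(W, X) = 2*(2*X) = 4*X)
(k*a(4, -1))*(-3*(4*(-2) - 1)) = (14*(4*(-1)))*(-3*(4*(-2) - 1)) = (14*(-4))*(-3*(-8 - 1)) = -(-168)*(-9) = -56*27 = -1512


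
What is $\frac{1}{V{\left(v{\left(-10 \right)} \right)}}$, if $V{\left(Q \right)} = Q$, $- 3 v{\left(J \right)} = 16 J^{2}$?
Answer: $- \frac{3}{1600} \approx -0.001875$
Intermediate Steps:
$v{\left(J \right)} = - \frac{16 J^{2}}{3}$
$\frac{1}{V{\left(v{\left(-10 \right)} \right)}} = \frac{1}{\left(- \frac{16}{3}\right) \left(-10\right)^{2}} = \frac{1}{\left(- \frac{16}{3}\right) 100} = \frac{1}{- \frac{1600}{3}} = - \frac{3}{1600}$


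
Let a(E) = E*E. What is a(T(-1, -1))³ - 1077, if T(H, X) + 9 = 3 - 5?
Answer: 1770484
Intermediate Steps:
T(H, X) = -11 (T(H, X) = -9 + (3 - 5) = -9 - 2 = -11)
a(E) = E²
a(T(-1, -1))³ - 1077 = ((-11)²)³ - 1077 = 121³ - 1077 = 1771561 - 1077 = 1770484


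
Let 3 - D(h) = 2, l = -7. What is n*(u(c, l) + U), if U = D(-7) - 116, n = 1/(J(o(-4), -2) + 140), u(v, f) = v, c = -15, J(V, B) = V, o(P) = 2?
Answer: -65/71 ≈ -0.91549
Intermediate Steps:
D(h) = 1 (D(h) = 3 - 1*2 = 3 - 2 = 1)
n = 1/142 (n = 1/(2 + 140) = 1/142 ≈ 0.0070423)
U = -115 (U = 1 - 116 = -115)
n*(u(c, l) + U) = (-15 - 115)/142 = (1/142)*(-130) = -65/71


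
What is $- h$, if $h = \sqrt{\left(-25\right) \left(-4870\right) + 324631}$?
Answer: $- \sqrt{446381} \approx -668.12$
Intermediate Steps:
$h = \sqrt{446381}$ ($h = \sqrt{121750 + 324631} = \sqrt{446381} \approx 668.12$)
$- h = - \sqrt{446381}$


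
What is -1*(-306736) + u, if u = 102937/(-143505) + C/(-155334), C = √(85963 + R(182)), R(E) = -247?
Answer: 44018046743/143505 - √2381/25889 ≈ 3.0674e+5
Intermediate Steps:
C = 6*√2381 (C = √(85963 - 247) = √85716 = 6*√2381 ≈ 292.77)
u = -102937/143505 - √2381/25889 (u = 102937/(-143505) + (6*√2381)/(-155334) = 102937*(-1/143505) + (6*√2381)*(-1/155334) = -102937/143505 - √2381/25889 ≈ -0.71919)
-1*(-306736) + u = -1*(-306736) + (-102937/143505 - √2381/25889) = 306736 + (-102937/143505 - √2381/25889) = 44018046743/143505 - √2381/25889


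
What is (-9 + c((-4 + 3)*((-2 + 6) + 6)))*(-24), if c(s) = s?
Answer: 456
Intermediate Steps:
(-9 + c((-4 + 3)*((-2 + 6) + 6)))*(-24) = (-9 + (-4 + 3)*((-2 + 6) + 6))*(-24) = (-9 - (4 + 6))*(-24) = (-9 - 1*10)*(-24) = (-9 - 10)*(-24) = -19*(-24) = 456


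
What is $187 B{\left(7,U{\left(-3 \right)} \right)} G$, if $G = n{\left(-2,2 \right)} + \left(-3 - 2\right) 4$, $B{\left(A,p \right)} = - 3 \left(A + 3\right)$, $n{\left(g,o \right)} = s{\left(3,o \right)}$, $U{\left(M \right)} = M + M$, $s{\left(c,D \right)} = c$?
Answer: $95370$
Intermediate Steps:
$U{\left(M \right)} = 2 M$
$n{\left(g,o \right)} = 3$
$B{\left(A,p \right)} = -9 - 3 A$ ($B{\left(A,p \right)} = - 3 \left(3 + A\right) = -9 - 3 A$)
$G = -17$ ($G = 3 + \left(-3 - 2\right) 4 = 3 - 20 = -17$)
$187 B{\left(7,U{\left(-3 \right)} \right)} G = 187 \left(-9 - 21\right) \left(-17\right) = 187 \left(-30\right) \left(-17\right) = \left(-5610\right) \left(-17\right) = 95370$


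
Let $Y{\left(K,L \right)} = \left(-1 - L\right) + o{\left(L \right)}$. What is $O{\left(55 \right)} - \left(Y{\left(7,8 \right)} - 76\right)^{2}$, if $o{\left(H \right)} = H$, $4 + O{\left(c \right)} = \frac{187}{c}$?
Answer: $- \frac{29648}{5} \approx -5929.6$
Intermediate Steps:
$O{\left(c \right)} = -4 + \frac{187}{c}$
$Y{\left(K,L \right)} = -1$ ($Y{\left(K,L \right)} = \left(-1 - L\right) + L = -1$)
$O{\left(55 \right)} - \left(Y{\left(7,8 \right)} - 76\right)^{2} = \left(-4 + \frac{187}{55}\right) - \left(-1 - 76\right)^{2} = \left(-4 + 187 \cdot \frac{1}{55}\right) - \left(-77\right)^{2} = \left(-4 + \frac{17}{5}\right) - 5929 = - \frac{3}{5} - 5929 = - \frac{29648}{5}$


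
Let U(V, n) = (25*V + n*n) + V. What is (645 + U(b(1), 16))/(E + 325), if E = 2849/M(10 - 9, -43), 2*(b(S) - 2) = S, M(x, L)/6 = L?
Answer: 249228/81001 ≈ 3.0769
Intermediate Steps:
M(x, L) = 6*L
b(S) = 2 + S/2
U(V, n) = n² + 26*V (U(V, n) = (25*V + n²) + V = (n² + 25*V) + V = n² + 26*V)
E = -2849/258 (E = 2849/((6*(-43))) = 2849/(-258) = 2849*(-1/258) = -2849/258 ≈ -11.043)
(645 + U(b(1), 16))/(E + 325) = (645 + (16² + 26*(2 + (½)*1)))/(-2849/258 + 325) = (645 + (256 + 26*(2 + ½)))/(81001/258) = (645 + (256 + 26*(5/2)))*(258/81001) = (645 + (256 + 65))*(258/81001) = (645 + 321)*(258/81001) = 966*(258/81001) = 249228/81001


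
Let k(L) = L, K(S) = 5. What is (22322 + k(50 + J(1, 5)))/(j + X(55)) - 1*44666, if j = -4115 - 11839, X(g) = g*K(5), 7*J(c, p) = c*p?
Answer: -4902384107/109753 ≈ -44667.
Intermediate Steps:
J(c, p) = c*p/7 (J(c, p) = (c*p)/7 = c*p/7)
X(g) = 5*g (X(g) = g*5 = 5*g)
j = -15954
(22322 + k(50 + J(1, 5)))/(j + X(55)) - 1*44666 = (22322 + (50 + (1/7)*1*5))/(-15954 + 5*55) - 1*44666 = (22322 + (50 + 5/7))/(-15954 + 275) - 44666 = (22322 + 355/7)/(-15679) - 44666 = (156609/7)*(-1/15679) - 44666 = -156609/109753 - 44666 = -4902384107/109753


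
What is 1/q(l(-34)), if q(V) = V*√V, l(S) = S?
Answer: I*√34/1156 ≈ 0.0050441*I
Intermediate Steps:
q(V) = V^(3/2)
1/q(l(-34)) = 1/((-34)^(3/2)) = 1/(-34*I*√34) = I*√34/1156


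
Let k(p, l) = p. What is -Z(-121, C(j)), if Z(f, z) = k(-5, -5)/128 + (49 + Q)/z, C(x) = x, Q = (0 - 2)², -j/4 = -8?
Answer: -207/128 ≈ -1.6172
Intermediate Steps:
j = 32 (j = -4*(-8) = 32)
Q = 4 (Q = (-2)² = 4)
Z(f, z) = -5/128 + 53/z (Z(f, z) = -5/128 + (49 + 4)/z = -5*1/128 + 53/z = -5/128 + 53/z)
-Z(-121, C(j)) = -(-5/128 + 53/32) = -1*207/128 = -207/128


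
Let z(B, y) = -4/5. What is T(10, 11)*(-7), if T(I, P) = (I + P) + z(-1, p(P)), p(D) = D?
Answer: -707/5 ≈ -141.40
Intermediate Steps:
z(B, y) = -⅘ (z(B, y) = -4*⅕ = -⅘)
T(I, P) = -⅘ + I + P (T(I, P) = (I + P) - ⅘ = -⅘ + I + P)
T(10, 11)*(-7) = (-⅘ + 10 + 11)*(-7) = (101/5)*(-7) = -707/5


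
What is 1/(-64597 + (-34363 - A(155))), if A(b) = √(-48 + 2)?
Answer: I/(√46 - 98960*I) ≈ -1.0105e-5 + 6.9256e-10*I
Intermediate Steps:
A(b) = I*√46 (A(b) = √(-46) = I*√46)
1/(-64597 + (-34363 - A(155))) = 1/(-64597 + (-34363 - I*√46)) = 1/(-98960 - I*√46)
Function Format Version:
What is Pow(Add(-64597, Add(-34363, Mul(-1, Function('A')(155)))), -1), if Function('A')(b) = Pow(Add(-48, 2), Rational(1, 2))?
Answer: Mul(I, Pow(Add(Pow(46, Rational(1, 2)), Mul(-98960, I)), -1)) ≈ Add(-1.0105e-5, Mul(6.9256e-10, I))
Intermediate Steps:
Function('A')(b) = Mul(I, Pow(46, Rational(1, 2))) (Function('A')(b) = Pow(-46, Rational(1, 2)) = Mul(I, Pow(46, Rational(1, 2))))
Pow(Add(-64597, Add(-34363, Mul(-1, Function('A')(155)))), -1) = Pow(Add(-64597, Add(-34363, Mul(-1, Mul(I, Pow(46, Rational(1, 2)))))), -1) = Pow(Add(-64597, Add(-34363, Mul(-1, I, Pow(46, Rational(1, 2))))), -1) = Pow(Add(-98960, Mul(-1, I, Pow(46, Rational(1, 2)))), -1)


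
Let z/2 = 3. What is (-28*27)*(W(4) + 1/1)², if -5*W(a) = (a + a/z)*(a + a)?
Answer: -790356/25 ≈ -31614.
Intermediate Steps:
z = 6 (z = 2*3 = 6)
W(a) = -7*a²/15 (W(a) = -(a + a/6)*(a + a)/5 = -(a + a*(⅙))*2*a/5 = -(a + a/6)*2*a/5 = -7*a/6*2*a/5 = -7*a²/15)
(-28*27)*(W(4) + 1/1)² = (-28*27)*(-7/15*4² + 1/1)² = -756*(-7/15*16 + 1)² = -756*(-112/15 + 1)² = -756*(-97/15)² = -756*9409/225 = -790356/25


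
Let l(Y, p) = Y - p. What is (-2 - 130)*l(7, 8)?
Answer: 132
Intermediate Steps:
(-2 - 130)*l(7, 8) = (-2 - 130)*(7 - 1*8) = -132*(7 - 8) = -132*(-1) = 132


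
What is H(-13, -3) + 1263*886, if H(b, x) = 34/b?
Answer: 14547200/13 ≈ 1.1190e+6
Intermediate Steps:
H(-13, -3) + 1263*886 = 34/(-13) + 1263*886 = 34*(-1/13) + 1119018 = -34/13 + 1119018 = 14547200/13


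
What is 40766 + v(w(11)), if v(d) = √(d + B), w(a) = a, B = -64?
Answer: 40766 + I*√53 ≈ 40766.0 + 7.2801*I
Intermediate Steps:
v(d) = √(-64 + d) (v(d) = √(d - 64) = √(-64 + d))
40766 + v(w(11)) = 40766 + √(-64 + 11) = 40766 + √(-53) = 40766 + I*√53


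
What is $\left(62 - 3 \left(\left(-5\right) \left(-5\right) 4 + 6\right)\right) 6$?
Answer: $-1536$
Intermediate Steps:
$\left(62 - 3 \left(\left(-5\right) \left(-5\right) 4 + 6\right)\right) 6 = \left(62 - 3 \left(25 \cdot 4 + 6\right)\right) 6 = \left(62 - 3 \left(100 + 6\right)\right) 6 = \left(62 - 3 \cdot 106\right) 6 = \left(62 - 318\right) 6 = \left(-256\right) 6 = -1536$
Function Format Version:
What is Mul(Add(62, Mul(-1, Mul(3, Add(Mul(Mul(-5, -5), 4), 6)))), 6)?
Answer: -1536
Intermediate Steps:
Mul(Add(62, Mul(-1, Mul(3, Add(Mul(Mul(-5, -5), 4), 6)))), 6) = Mul(Add(62, Mul(-1, Mul(3, Add(Mul(25, 4), 6)))), 6) = Mul(Add(62, Mul(-1, Mul(3, Add(100, 6)))), 6) = Mul(Add(62, Mul(-1, Mul(3, 106))), 6) = Mul(Add(62, Mul(-1, 318)), 6) = Mul(Add(62, -318), 6) = Mul(-256, 6) = -1536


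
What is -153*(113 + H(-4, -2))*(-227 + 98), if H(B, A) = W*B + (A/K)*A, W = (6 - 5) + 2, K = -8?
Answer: 3967137/2 ≈ 1.9836e+6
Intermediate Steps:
W = 3 (W = 1 + 2 = 3)
H(B, A) = 3*B - A²/8 (H(B, A) = 3*B + (A/(-8))*A = 3*B + (A*(-⅛))*A = 3*B + (-A/8)*A = 3*B - A²/8)
-153*(113 + H(-4, -2))*(-227 + 98) = -153*(113 + (3*(-4) - ⅛*(-2)²))*(-227 + 98) = -153*(113 + (-12 - ⅛*4))*(-129) = -153*(113 + (-12 - ½))*(-129) = -153*(113 - 25/2)*(-129) = -30753*(-129)/2 = -153*(-25929/2) = 3967137/2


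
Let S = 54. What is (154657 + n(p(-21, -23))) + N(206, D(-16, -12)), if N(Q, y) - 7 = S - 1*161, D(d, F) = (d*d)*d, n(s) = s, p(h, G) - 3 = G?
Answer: 154537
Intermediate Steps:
p(h, G) = 3 + G
D(d, F) = d**3 (D(d, F) = d**2*d = d**3)
N(Q, y) = -100 (N(Q, y) = 7 + (54 - 1*161) = 7 + (54 - 161) = 7 - 107 = -100)
(154657 + n(p(-21, -23))) + N(206, D(-16, -12)) = (154657 + (3 - 23)) - 100 = (154657 - 20) - 100 = 154637 - 100 = 154537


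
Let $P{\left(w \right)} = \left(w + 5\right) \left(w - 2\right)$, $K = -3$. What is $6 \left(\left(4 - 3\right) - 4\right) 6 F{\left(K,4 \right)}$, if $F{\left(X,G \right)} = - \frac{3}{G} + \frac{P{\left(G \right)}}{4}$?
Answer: $-405$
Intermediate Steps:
$P{\left(w \right)} = \left(-2 + w\right) \left(5 + w\right)$ ($P{\left(w \right)} = \left(5 + w\right) \left(-2 + w\right) = \left(-2 + w\right) \left(5 + w\right)$)
$F{\left(X,G \right)} = - \frac{5}{2} - \frac{3}{G} + \frac{G^{2}}{4} + \frac{3 G}{4}$ ($F{\left(X,G \right)} = - \frac{3}{G} + \frac{-10 + G^{2} + 3 G}{4} = - \frac{3}{G} + \left(-10 + G^{2} + 3 G\right) \frac{1}{4} = - \frac{3}{G} + \left(- \frac{5}{2} + \frac{G^{2}}{4} + \frac{3 G}{4}\right) = - \frac{5}{2} - \frac{3}{G} + \frac{G^{2}}{4} + \frac{3 G}{4}$)
$6 \left(\left(4 - 3\right) - 4\right) 6 F{\left(K,4 \right)} = 6 \left(\left(4 - 3\right) - 4\right) 6 \frac{-12 + 4 \left(-10 + 4^{2} + 3 \cdot 4\right)}{4 \cdot 4} = 6 \left(\left(4 - 3\right) - 4\right) 6 \cdot \frac{1}{4} \cdot \frac{1}{4} \left(-12 + 4 \left(-10 + 16 + 12\right)\right) = 6 \left(1 - 4\right) 6 \cdot \frac{1}{4} \cdot \frac{1}{4} \left(-12 + 4 \cdot 18\right) = 6 \left(-3\right) 6 \cdot \frac{1}{4} \cdot \frac{1}{4} \left(-12 + 72\right) = \left(-18\right) 6 \cdot \frac{1}{4} \cdot \frac{1}{4} \cdot 60 = \left(-108\right) \frac{15}{4} = -405$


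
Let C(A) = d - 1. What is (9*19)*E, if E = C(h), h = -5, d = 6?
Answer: 855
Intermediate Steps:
C(A) = 5 (C(A) = 6 - 1 = 5)
E = 5
(9*19)*E = (9*19)*5 = 171*5 = 855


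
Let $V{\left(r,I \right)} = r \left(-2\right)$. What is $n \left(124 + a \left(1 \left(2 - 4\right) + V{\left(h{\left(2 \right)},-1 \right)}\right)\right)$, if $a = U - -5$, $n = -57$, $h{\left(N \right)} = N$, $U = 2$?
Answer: $-4674$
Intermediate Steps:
$V{\left(r,I \right)} = - 2 r$
$a = 7$ ($a = 2 - -5 = 2 + 5 = 7$)
$n \left(124 + a \left(1 \left(2 - 4\right) + V{\left(h{\left(2 \right)},-1 \right)}\right)\right) = - 57 \left(124 + 7 \left(1 \left(2 - 4\right) - 4\right)\right) = - 57 \left(124 + 7 \left(1 \left(-2\right) - 4\right)\right) = - 57 \left(124 + 7 \left(-2 - 4\right)\right) = - 57 \left(124 + 7 \left(-6\right)\right) = - 57 \left(124 - 42\right) = \left(-57\right) 82 = -4674$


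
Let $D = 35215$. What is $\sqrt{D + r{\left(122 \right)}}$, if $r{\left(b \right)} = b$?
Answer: $\sqrt{35337} \approx 187.98$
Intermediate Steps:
$\sqrt{D + r{\left(122 \right)}} = \sqrt{35215 + 122} = \sqrt{35337}$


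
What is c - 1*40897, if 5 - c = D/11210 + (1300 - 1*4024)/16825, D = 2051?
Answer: -1542514506207/37721650 ≈ -40892.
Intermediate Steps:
c = 187813843/37721650 (c = 5 - (2051/11210 + (1300 - 1*4024)/16825) = 5 - (2051*(1/11210) + (1300 - 4024)*(1/16825)) = 5 - (2051/11210 - 2724*1/16825) = 5 - (2051/11210 - 2724/16825) = 5 - 1*794407/37721650 = 5 - 794407/37721650 = 187813843/37721650 ≈ 4.9789)
c - 1*40897 = 187813843/37721650 - 1*40897 = 187813843/37721650 - 40897 = -1542514506207/37721650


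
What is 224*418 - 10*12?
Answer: 93512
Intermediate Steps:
224*418 - 10*12 = 93632 - 120 = 93512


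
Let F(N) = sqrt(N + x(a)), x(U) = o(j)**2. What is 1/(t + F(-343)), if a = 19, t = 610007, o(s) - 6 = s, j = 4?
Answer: 610007/372108540292 - 9*I*sqrt(3)/372108540292 ≈ 1.6393e-6 - 4.1892e-11*I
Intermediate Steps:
o(s) = 6 + s
x(U) = 100 (x(U) = (6 + 4)**2 = 10**2 = 100)
F(N) = sqrt(100 + N) (F(N) = sqrt(N + 100) = sqrt(100 + N))
1/(t + F(-343)) = 1/(610007 + sqrt(100 - 343)) = 1/(610007 + sqrt(-243)) = 1/(610007 + 9*I*sqrt(3))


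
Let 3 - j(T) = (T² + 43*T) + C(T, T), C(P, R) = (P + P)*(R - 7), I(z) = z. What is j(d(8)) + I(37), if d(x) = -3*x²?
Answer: -104984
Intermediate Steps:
C(P, R) = 2*P*(-7 + R) (C(P, R) = (2*P)*(-7 + R) = 2*P*(-7 + R))
j(T) = 3 - T² - 43*T - 2*T*(-7 + T) (j(T) = 3 - ((T² + 43*T) + 2*T*(-7 + T)) = 3 - (T² + 43*T + 2*T*(-7 + T)) = 3 + (-T² - 43*T - 2*T*(-7 + T)) = 3 - T² - 43*T - 2*T*(-7 + T))
j(d(8)) + I(37) = (3 - (-87)*8² - 3*(-3*8²)²) + 37 = (3 - (-87)*64 - 3*(-3*64)²) + 37 = (3 - 29*(-192) - 3*(-192)²) + 37 = (3 + 5568 - 3*36864) + 37 = (3 + 5568 - 110592) + 37 = -105021 + 37 = -104984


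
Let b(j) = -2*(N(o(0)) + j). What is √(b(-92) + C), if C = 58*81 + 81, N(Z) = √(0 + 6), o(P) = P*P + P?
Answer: √(4963 - 2*√6) ≈ 70.414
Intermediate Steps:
o(P) = P + P² (o(P) = P² + P = P + P²)
N(Z) = √6
C = 4779 (C = 4698 + 81 = 4779)
b(j) = -2*j - 2*√6 (b(j) = -2*(√6 + j) = -2*(j + √6) = -2*j - 2*√6)
√(b(-92) + C) = √((-2*(-92) - 2*√6) + 4779) = √((184 - 2*√6) + 4779) = √(4963 - 2*√6)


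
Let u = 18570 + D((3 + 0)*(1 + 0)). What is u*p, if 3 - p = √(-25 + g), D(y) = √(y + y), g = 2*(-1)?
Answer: 3*(1 - I*√3)*(18570 + √6) ≈ 55717.0 - 96505.0*I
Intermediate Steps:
g = -2
D(y) = √2*√y (D(y) = √(2*y) = √2*√y)
p = 3 - 3*I*√3 (p = 3 - √(-25 - 2) = 3 - √(-27) = 3 - 3*I*√3 ≈ 3.0 - 5.1962*I)
u = 18570 + √6 (u = 18570 + √2*√((3 + 0)*(1 + 0)) = 18570 + √2*√(3*1) = 18570 + √2*√3 = 18570 + √6 ≈ 18572.)
u*p = (18570 + √6)*(3 - 3*I*√3) = (3 - 3*I*√3)*(18570 + √6)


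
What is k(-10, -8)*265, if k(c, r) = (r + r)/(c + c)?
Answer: 212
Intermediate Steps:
k(c, r) = r/c (k(c, r) = (2*r)/((2*c)) = (2*r)*(1/(2*c)) = r/c)
k(-10, -8)*265 = -8/(-10)*265 = -8*(-⅒)*265 = (⅘)*265 = 212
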